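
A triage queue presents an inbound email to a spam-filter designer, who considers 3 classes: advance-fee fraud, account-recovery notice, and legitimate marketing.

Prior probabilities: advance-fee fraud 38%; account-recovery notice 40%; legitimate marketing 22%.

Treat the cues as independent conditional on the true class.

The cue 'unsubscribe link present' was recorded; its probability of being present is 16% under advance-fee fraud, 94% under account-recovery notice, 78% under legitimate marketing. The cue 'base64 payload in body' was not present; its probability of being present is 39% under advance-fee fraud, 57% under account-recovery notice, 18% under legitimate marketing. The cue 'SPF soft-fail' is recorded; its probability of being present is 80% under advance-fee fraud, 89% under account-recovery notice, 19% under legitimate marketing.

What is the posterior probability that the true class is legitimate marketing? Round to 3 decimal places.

0.133

Multiply each prior by the joint likelihood of the cue pattern (using 1 − P(present | H) for each absent cue):
  advance-fee fraud: 0.38 × 0.16 × (1 − 0.39) × 0.80 = 0.02967
  account-recovery notice: 0.40 × 0.94 × (1 − 0.57) × 0.89 = 0.1439
  legitimate marketing: 0.22 × 0.78 × (1 − 0.18) × 0.19 = 0.026735
Marginal likelihood of the evidence = 0.2003.
P(legitimate marketing | evidence) = 0.026735 / 0.2003 ≈ 0.133.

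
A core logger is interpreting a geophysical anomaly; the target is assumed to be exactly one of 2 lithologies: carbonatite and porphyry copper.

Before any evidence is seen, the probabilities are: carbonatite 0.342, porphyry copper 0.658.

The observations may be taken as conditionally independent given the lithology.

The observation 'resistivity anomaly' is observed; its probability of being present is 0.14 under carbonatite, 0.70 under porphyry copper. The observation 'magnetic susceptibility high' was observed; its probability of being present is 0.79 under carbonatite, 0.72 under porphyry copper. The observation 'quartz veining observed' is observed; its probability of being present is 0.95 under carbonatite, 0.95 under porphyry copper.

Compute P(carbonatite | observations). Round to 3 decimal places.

0.102

By Bayes' rule with conditional independence, the unnormalized weight for each hypothesis is prior × ∏ likelihoods:
  carbonatite: 0.342 × 0.14 × 0.79 × 0.95 = 0.035934
  porphyry copper: 0.658 × 0.70 × 0.72 × 0.95 = 0.31505
The unnormalized weights sum to 0.35098.
P(carbonatite | evidence) = 0.035934 / 0.35098 ≈ 0.102.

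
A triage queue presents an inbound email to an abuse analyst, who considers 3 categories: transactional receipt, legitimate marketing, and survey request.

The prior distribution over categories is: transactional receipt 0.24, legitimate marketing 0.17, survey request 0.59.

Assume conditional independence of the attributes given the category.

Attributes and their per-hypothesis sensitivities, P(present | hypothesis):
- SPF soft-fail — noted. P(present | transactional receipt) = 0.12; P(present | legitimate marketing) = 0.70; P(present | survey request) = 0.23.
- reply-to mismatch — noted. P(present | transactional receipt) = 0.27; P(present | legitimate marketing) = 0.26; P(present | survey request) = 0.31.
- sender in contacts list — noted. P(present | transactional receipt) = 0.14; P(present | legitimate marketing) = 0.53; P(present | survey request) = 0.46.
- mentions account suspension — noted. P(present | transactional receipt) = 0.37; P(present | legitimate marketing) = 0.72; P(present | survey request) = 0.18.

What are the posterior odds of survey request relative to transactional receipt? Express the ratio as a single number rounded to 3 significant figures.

Posterior odds equal prior odds times the likelihood ratio; only the two competing hypotheses matter.
  survey request: 0.59 × 0.23 × 0.31 × 0.46 × 0.18 = 0.0034831
  transactional receipt: 0.24 × 0.12 × 0.27 × 0.14 × 0.37 = 0.0004028
Odds(survey request : transactional receipt) = 0.0034831 / 0.0004028 ≈ 8.65.

8.65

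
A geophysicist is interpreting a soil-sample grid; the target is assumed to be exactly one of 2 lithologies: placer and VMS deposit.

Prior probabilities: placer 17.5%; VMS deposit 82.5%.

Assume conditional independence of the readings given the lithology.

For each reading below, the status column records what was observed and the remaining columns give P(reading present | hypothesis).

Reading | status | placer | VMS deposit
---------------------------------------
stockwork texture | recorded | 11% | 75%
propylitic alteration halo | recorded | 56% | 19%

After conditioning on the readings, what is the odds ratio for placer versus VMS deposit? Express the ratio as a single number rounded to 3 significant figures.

0.0917

Posterior odds equal prior odds times the likelihood ratio; only the two competing hypotheses matter.
  placer: 0.175 × 0.11 × 0.56 = 0.01078
  VMS deposit: 0.825 × 0.75 × 0.19 = 0.11756
Posterior odds = 0.01078 / 0.11756 ≈ 0.0917.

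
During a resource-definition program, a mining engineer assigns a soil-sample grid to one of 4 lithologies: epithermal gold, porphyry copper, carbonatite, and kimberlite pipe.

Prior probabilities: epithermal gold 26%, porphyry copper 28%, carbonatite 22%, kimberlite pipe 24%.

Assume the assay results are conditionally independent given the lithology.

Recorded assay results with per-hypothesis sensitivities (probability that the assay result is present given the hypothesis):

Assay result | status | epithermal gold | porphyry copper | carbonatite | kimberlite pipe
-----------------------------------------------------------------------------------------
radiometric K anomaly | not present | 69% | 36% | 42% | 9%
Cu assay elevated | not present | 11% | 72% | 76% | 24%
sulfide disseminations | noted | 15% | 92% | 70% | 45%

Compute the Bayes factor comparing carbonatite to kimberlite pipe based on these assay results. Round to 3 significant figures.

The Bayes factor is the ratio of the joint likelihoods of the assay result pattern under the two hypotheses (using 1 − P(present | H) for each absent assay result).
  carbonatite: (1 − 0.42) × (1 − 0.76) × 0.70 = 0.09744
  kimberlite pipe: (1 − 0.09) × (1 − 0.24) × 0.45 = 0.31122
Bayes factor = 0.09744 / 0.31122 ≈ 0.313

0.313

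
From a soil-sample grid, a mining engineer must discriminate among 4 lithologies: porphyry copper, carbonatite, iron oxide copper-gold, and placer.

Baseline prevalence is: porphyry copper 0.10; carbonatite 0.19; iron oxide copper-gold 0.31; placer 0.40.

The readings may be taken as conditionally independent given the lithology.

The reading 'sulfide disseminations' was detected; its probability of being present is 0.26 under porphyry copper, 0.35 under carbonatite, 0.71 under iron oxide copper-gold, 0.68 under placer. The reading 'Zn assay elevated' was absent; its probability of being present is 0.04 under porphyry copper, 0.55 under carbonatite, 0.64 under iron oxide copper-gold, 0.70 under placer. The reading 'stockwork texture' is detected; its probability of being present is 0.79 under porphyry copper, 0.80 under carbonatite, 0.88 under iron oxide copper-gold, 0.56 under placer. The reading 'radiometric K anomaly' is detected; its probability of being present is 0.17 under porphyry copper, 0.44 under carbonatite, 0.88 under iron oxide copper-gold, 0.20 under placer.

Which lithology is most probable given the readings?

For each hypothesis, the unnormalized posterior weight is prior × product of the reading likelihoods (using 1 − P(present | H) for each absent reading):
  porphyry copper: 0.10 × 0.26 × (1 − 0.04) × 0.79 × 0.17 = 0.0033521
  carbonatite: 0.19 × 0.35 × (1 − 0.55) × 0.80 × 0.44 = 0.010534
  iron oxide copper-gold: 0.31 × 0.71 × (1 − 0.64) × 0.88 × 0.88 = 0.06136
  placer: 0.40 × 0.68 × (1 − 0.70) × 0.56 × 0.20 = 0.0091392
The unnormalized weights sum to 0.084385.
P(porphyry copper | evidence) ≈ 0.0033521 / 0.084385 ≈ 0.040
P(carbonatite | evidence) ≈ 0.010534 / 0.084385 ≈ 0.125
P(iron oxide copper-gold | evidence) ≈ 0.06136 / 0.084385 ≈ 0.727
P(placer | evidence) ≈ 0.0091392 / 0.084385 ≈ 0.108
The largest is 0.727, so iron oxide copper-gold is most probable.

iron oxide copper-gold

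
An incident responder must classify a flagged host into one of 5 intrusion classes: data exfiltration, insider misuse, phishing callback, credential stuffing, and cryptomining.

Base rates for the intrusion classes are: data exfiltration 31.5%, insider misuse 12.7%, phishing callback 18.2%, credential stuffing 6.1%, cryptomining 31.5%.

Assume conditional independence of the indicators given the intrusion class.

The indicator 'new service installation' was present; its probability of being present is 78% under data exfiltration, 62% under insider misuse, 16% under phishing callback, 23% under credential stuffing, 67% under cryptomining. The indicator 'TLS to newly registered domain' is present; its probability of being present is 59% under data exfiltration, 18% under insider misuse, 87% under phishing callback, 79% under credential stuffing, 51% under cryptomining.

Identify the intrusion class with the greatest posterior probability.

By Bayes' rule with conditional independence, the unnormalized weight for each hypothesis is prior × ∏ likelihoods:
  data exfiltration: 0.315 × 0.78 × 0.59 = 0.14496
  insider misuse: 0.127 × 0.62 × 0.18 = 0.014173
  phishing callback: 0.182 × 0.16 × 0.87 = 0.025334
  credential stuffing: 0.061 × 0.23 × 0.79 = 0.011084
  cryptomining: 0.315 × 0.67 × 0.51 = 0.10764
The unnormalized weights sum to 0.30319.
P(data exfiltration | evidence) ≈ 0.14496 / 0.30319 ≈ 0.478
P(insider misuse | evidence) ≈ 0.014173 / 0.30319 ≈ 0.047
P(phishing callback | evidence) ≈ 0.025334 / 0.30319 ≈ 0.084
P(credential stuffing | evidence) ≈ 0.011084 / 0.30319 ≈ 0.037
P(cryptomining | evidence) ≈ 0.10764 / 0.30319 ≈ 0.355
The largest is 0.478, so data exfiltration is most probable.

data exfiltration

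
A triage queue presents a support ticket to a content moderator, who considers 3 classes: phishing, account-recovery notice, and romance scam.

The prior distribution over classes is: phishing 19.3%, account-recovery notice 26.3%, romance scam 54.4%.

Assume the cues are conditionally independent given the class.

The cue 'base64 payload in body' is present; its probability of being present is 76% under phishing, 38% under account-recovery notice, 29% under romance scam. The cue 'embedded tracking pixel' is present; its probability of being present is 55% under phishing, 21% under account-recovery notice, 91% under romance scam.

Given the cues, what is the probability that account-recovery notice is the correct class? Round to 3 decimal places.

Multiply each prior by the joint likelihood of the cue pattern:
  phishing: 0.193 × 0.76 × 0.55 = 0.080674
  account-recovery notice: 0.263 × 0.38 × 0.21 = 0.020987
  romance scam: 0.544 × 0.29 × 0.91 = 0.14356
The unnormalized weights sum to 0.24522.
P(account-recovery notice | evidence) = 0.020987 / 0.24522 ≈ 0.086.

0.086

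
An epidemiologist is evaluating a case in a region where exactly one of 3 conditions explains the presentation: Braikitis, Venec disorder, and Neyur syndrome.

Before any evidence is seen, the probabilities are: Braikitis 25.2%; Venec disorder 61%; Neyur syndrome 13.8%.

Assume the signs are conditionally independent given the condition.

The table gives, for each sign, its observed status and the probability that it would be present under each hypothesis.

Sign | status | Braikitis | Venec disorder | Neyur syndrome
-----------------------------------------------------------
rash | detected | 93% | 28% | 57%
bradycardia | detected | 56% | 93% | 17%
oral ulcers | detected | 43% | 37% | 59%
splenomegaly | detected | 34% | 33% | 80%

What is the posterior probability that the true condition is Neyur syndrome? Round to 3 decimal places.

Multiply each prior by the joint likelihood of the sign pattern:
  Braikitis: 0.252 × 0.93 × 0.56 × 0.43 × 0.34 = 0.019188
  Venec disorder: 0.610 × 0.28 × 0.93 × 0.37 × 0.33 = 0.019395
  Neyur syndrome: 0.138 × 0.57 × 0.17 × 0.59 × 0.80 = 0.0063117
The unnormalized weights sum to 0.044894.
P(Neyur syndrome | evidence) = 0.0063117 / 0.044894 ≈ 0.141.

0.141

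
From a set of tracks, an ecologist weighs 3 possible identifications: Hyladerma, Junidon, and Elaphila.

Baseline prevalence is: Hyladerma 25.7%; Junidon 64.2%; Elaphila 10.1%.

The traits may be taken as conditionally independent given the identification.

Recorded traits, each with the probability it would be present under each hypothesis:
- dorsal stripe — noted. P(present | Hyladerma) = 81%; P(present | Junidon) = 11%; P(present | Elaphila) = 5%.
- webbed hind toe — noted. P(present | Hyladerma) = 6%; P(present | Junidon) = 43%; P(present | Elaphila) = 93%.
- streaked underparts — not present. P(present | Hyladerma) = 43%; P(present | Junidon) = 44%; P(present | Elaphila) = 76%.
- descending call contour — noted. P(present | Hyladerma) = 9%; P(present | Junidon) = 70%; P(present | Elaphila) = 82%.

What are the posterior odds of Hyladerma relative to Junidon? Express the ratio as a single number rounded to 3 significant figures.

0.0538

Posterior odds equal prior odds times the likelihood ratio; only the two competing hypotheses matter (using 1 − P(present | H) for each absent trait).
  Hyladerma: 0.257 × 0.81 × 0.06 × (1 − 0.43) × 0.09 = 0.00064075
  Junidon: 0.642 × 0.11 × 0.43 × (1 − 0.44) × 0.70 = 0.011904
Odds(Hyladerma : Junidon) = 0.00064075 / 0.011904 ≈ 0.0538.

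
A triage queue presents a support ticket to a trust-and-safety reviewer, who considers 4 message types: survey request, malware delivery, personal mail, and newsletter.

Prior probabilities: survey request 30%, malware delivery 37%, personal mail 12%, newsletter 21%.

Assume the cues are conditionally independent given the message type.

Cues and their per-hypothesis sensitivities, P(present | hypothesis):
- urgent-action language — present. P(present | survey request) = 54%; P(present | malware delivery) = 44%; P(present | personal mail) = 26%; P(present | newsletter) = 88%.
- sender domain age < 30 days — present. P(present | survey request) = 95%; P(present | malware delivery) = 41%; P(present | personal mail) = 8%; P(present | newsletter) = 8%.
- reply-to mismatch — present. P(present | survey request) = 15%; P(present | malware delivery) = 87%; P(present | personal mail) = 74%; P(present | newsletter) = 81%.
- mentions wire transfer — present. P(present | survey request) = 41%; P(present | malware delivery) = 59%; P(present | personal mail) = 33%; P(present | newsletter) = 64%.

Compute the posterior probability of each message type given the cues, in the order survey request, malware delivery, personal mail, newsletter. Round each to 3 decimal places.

0.182, 0.659, 0.012, 0.147

Multiply each prior by the joint likelihood of the cue pattern:
  survey request: 0.30 × 0.54 × 0.95 × 0.15 × 0.41 = 0.0094649
  malware delivery: 0.37 × 0.44 × 0.41 × 0.87 × 0.59 = 0.034262
  personal mail: 0.12 × 0.26 × 0.08 × 0.74 × 0.33 = 0.00060952
  newsletter: 0.21 × 0.88 × 0.08 × 0.81 × 0.64 = 0.007664
Marginal likelihood of the evidence = 0.052.
P(survey request | evidence) = 0.0094649 / 0.052 ≈ 0.182
P(malware delivery | evidence) = 0.034262 / 0.052 ≈ 0.659
P(personal mail | evidence) = 0.00060952 / 0.052 ≈ 0.012
P(newsletter | evidence) = 0.007664 / 0.052 ≈ 0.147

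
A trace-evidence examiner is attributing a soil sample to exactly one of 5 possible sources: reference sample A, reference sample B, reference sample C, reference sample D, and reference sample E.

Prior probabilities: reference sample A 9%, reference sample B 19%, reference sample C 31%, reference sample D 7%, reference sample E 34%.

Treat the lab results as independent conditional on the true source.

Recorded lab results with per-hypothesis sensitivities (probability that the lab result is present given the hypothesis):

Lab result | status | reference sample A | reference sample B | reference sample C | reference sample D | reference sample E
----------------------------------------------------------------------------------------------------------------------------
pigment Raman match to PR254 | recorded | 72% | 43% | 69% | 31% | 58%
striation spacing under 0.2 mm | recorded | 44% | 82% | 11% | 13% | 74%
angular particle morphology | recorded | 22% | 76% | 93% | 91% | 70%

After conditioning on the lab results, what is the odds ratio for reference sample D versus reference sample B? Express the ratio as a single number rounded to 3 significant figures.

0.0504

Posterior odds equal prior odds times the likelihood ratio; only the two competing hypotheses matter.
  reference sample D: 0.07 × 0.31 × 0.13 × 0.91 = 0.0025671
  reference sample B: 0.19 × 0.43 × 0.82 × 0.76 = 0.050915
Posterior odds = 0.0025671 / 0.050915 ≈ 0.0504.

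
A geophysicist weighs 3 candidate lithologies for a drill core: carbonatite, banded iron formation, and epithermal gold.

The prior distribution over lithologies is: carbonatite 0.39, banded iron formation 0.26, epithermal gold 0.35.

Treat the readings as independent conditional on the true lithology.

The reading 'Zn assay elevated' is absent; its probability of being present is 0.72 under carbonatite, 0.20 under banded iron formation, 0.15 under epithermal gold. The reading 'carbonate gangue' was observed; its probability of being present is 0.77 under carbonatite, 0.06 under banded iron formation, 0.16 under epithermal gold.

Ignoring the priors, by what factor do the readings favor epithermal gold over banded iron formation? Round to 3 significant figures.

2.83

Take the product of per-reading likelihoods under each hypothesis (using 1 − P(present | H) for each absent reading), then divide.
  epithermal gold: (1 − 0.15) × 0.16 = 0.136
  banded iron formation: (1 − 0.20) × 0.06 = 0.048
Bayes factor = 0.136 / 0.048 ≈ 2.83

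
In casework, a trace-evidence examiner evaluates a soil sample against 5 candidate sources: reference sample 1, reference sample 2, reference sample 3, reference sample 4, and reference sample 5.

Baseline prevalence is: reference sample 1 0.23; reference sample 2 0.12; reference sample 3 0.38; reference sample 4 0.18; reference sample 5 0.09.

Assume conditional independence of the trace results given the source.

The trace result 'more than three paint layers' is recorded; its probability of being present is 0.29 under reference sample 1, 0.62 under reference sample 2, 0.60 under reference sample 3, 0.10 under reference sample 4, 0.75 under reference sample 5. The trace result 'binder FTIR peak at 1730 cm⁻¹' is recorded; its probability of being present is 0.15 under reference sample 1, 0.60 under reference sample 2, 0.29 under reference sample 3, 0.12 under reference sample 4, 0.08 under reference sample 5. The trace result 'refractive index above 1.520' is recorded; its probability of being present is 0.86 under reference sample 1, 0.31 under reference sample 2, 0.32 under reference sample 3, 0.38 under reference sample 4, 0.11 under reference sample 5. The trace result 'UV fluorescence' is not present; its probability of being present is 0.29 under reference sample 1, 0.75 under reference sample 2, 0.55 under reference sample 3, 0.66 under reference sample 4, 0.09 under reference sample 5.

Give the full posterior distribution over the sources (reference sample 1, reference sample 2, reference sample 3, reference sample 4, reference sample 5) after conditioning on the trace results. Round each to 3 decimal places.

For each hypothesis, the unnormalized posterior weight is prior × product of the trace result likelihoods (using 1 − P(present | H) for each absent trace result):
  reference sample 1: 0.23 × 0.29 × 0.15 × 0.86 × (1 − 0.29) = 0.0061091
  reference sample 2: 0.12 × 0.62 × 0.60 × 0.31 × (1 − 0.75) = 0.0034596
  reference sample 3: 0.38 × 0.60 × 0.29 × 0.32 × (1 − 0.55) = 0.0095213
  reference sample 4: 0.18 × 0.10 × 0.12 × 0.38 × (1 − 0.66) = 0.00027907
  reference sample 5: 0.09 × 0.75 × 0.08 × 0.11 × (1 − 0.09) = 0.00054054
Marginal likelihood of the evidence = 0.01991.
P(reference sample 1 | evidence) = 0.0061091 / 0.01991 ≈ 0.307
P(reference sample 2 | evidence) = 0.0034596 / 0.01991 ≈ 0.174
P(reference sample 3 | evidence) = 0.0095213 / 0.01991 ≈ 0.478
P(reference sample 4 | evidence) = 0.00027907 / 0.01991 ≈ 0.014
P(reference sample 5 | evidence) = 0.00054054 / 0.01991 ≈ 0.027

0.307, 0.174, 0.478, 0.014, 0.027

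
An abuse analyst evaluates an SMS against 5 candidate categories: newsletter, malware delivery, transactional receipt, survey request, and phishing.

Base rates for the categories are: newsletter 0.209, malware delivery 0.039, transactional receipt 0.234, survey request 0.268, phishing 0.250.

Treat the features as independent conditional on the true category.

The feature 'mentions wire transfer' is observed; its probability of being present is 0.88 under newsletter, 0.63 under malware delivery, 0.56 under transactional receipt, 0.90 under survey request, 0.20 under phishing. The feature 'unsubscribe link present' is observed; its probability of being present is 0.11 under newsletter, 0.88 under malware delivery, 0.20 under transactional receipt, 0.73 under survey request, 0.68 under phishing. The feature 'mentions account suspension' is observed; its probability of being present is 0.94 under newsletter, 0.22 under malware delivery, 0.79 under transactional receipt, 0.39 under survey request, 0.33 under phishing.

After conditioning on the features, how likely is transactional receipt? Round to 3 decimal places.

0.166

By Bayes' rule with conditional independence, the unnormalized weight for each hypothesis is prior × ∏ likelihoods:
  newsletter: 0.209 × 0.88 × 0.11 × 0.94 = 0.019017
  malware delivery: 0.039 × 0.63 × 0.88 × 0.22 = 0.0047568
  transactional receipt: 0.234 × 0.56 × 0.20 × 0.79 = 0.020704
  survey request: 0.268 × 0.90 × 0.73 × 0.39 = 0.06867
  phishing: 0.250 × 0.20 × 0.68 × 0.33 = 0.01122
Normalizing constant Z = 0.019017 + 0.0047568 + 0.020704 + 0.06867 + 0.01122 = 0.12437.
P(transactional receipt | evidence) = 0.020704 / 0.12437 ≈ 0.166.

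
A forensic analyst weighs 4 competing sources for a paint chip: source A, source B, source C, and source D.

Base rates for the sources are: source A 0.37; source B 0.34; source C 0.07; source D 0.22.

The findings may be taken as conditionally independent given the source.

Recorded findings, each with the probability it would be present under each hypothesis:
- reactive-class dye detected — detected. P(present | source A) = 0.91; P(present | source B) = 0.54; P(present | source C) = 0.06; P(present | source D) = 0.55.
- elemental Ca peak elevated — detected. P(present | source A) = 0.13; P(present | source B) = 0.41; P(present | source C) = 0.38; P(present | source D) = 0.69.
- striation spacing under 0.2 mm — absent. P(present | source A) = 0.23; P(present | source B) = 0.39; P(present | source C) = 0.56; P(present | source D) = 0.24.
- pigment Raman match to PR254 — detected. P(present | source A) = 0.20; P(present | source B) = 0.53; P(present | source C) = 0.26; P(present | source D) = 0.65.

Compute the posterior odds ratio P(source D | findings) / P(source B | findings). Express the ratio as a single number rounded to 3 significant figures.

Unnormalized posterior weight (prior times the finding likelihoods) for each of the two hypotheses (using 1 − P(present | H) for each absent finding):
  source D: 0.22 × 0.55 × 0.69 × (1 − 0.24) × 0.65 = 0.041244
  source B: 0.34 × 0.54 × 0.41 × (1 − 0.39) × 0.53 = 0.024337
Posterior odds = 0.041244 / 0.024337 ≈ 1.69.

1.69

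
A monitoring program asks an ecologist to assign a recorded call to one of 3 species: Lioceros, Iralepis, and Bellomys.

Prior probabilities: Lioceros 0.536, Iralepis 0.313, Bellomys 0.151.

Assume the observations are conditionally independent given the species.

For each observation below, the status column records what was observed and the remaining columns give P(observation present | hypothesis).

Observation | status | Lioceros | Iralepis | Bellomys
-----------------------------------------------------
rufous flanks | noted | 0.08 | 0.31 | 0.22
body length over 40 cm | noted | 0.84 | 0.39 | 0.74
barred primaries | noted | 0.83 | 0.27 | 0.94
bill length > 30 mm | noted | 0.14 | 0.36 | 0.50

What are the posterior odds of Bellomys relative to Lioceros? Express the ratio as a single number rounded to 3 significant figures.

2.76

The normalizing constant cancels in an odds ratio, so compute prior × likelihood for the two hypotheses only:
  Bellomys: 0.151 × 0.22 × 0.74 × 0.94 × 0.50 = 0.011554
  Lioceros: 0.536 × 0.08 × 0.84 × 0.83 × 0.14 = 0.0041854
Odds(Bellomys : Lioceros) = 0.011554 / 0.0041854 ≈ 2.76.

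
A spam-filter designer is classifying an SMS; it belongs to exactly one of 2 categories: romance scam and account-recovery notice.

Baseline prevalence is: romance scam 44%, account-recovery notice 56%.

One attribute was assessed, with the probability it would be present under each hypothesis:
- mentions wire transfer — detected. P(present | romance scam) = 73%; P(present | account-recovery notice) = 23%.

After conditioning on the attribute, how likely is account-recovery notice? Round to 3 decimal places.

Multiply each prior by the likelihood of the attribute:
  romance scam: 0.44 × 0.73 = 0.3212
  account-recovery notice: 0.56 × 0.23 = 0.1288
The unnormalized weights sum to 0.45.
P(account-recovery notice | evidence) = 0.1288 / 0.45 ≈ 0.286.

0.286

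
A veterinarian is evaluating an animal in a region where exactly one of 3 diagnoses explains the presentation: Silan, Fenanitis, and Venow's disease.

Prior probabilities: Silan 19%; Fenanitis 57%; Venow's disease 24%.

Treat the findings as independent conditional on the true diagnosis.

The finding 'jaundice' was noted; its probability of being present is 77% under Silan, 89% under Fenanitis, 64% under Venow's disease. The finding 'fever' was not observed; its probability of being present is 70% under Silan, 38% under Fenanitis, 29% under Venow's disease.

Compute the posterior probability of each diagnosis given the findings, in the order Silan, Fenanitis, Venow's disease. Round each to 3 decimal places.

Multiply each prior by the joint likelihood of the evidence pattern (using 1 − P(present | H) for each absent finding):
  Silan: 0.19 × 0.77 × (1 − 0.70) = 0.04389
  Fenanitis: 0.57 × 0.89 × (1 − 0.38) = 0.31453
  Venow's disease: 0.24 × 0.64 × (1 − 0.29) = 0.10906
Normalizing constant Z = 0.04389 + 0.31453 + 0.10906 = 0.46747.
P(Silan | evidence) = 0.04389 / 0.46747 ≈ 0.094
P(Fenanitis | evidence) = 0.31453 / 0.46747 ≈ 0.673
P(Venow's disease | evidence) = 0.10906 / 0.46747 ≈ 0.233

0.094, 0.673, 0.233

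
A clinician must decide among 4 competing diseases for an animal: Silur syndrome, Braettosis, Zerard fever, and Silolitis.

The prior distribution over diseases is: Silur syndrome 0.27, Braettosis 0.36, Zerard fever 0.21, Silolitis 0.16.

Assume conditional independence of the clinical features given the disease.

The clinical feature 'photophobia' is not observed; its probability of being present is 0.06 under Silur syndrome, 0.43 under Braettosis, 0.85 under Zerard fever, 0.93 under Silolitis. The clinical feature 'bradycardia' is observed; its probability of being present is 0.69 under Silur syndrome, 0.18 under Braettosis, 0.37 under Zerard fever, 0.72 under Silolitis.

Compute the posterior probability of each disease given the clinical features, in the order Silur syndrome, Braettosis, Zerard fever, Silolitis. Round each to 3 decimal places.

By Bayes' rule with conditional independence, the unnormalized weight for each hypothesis is prior × ∏ likelihoods (using 1 − P(present | H) for each absent clinical feature):
  Silur syndrome: 0.27 × (1 − 0.06) × 0.69 = 0.17512
  Braettosis: 0.36 × (1 − 0.43) × 0.18 = 0.036936
  Zerard fever: 0.21 × (1 − 0.85) × 0.37 = 0.011655
  Silolitis: 0.16 × (1 − 0.93) × 0.72 = 0.008064
Normalizing constant Z = 0.17512 + 0.036936 + 0.011655 + 0.008064 = 0.23178.
P(Silur syndrome | evidence) = 0.17512 / 0.23178 ≈ 0.756
P(Braettosis | evidence) = 0.036936 / 0.23178 ≈ 0.159
P(Zerard fever | evidence) = 0.011655 / 0.23178 ≈ 0.050
P(Silolitis | evidence) = 0.008064 / 0.23178 ≈ 0.035

0.756, 0.159, 0.050, 0.035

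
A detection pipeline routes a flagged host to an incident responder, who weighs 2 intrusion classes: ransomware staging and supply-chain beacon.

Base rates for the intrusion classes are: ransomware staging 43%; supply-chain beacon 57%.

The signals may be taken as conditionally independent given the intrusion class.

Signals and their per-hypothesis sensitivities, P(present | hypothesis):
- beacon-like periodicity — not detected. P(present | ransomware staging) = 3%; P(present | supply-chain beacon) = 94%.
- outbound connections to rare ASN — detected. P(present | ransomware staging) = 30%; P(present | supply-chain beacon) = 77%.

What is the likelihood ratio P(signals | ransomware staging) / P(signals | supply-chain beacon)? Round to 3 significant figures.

6.30

Joint likelihood of the signal pattern under each hypothesis (using 1 − P(present | H) for each absent signal):
  ransomware staging: (1 − 0.03) × 0.30 = 0.291
  supply-chain beacon: (1 − 0.94) × 0.77 = 0.0462
Bayes factor = 0.291 / 0.0462 ≈ 6.30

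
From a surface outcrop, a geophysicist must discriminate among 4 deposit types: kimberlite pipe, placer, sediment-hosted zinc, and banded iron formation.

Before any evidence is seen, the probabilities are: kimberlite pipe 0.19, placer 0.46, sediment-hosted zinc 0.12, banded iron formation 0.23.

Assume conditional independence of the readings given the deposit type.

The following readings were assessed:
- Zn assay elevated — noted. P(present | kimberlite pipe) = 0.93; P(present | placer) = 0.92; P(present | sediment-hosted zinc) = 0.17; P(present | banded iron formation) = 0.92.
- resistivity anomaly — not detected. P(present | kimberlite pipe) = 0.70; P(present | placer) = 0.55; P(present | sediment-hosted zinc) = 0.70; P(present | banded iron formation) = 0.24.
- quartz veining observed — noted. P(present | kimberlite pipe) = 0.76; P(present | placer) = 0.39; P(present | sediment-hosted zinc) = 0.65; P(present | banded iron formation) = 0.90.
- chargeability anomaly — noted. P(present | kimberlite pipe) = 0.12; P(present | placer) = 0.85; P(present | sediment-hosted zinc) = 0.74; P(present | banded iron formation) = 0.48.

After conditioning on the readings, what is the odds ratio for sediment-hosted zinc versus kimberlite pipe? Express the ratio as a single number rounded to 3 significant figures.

Posterior odds equal prior odds times the likelihood ratio; only the two competing hypotheses matter (using 1 − P(present | H) for each absent reading).
  sediment-hosted zinc: 0.12 × 0.17 × (1 − 0.70) × 0.65 × 0.74 = 0.0029437
  kimberlite pipe: 0.19 × 0.93 × (1 − 0.70) × 0.76 × 0.12 = 0.0048345
Odds(sediment-hosted zinc : kimberlite pipe) = 0.0029437 / 0.0048345 ≈ 0.609.

0.609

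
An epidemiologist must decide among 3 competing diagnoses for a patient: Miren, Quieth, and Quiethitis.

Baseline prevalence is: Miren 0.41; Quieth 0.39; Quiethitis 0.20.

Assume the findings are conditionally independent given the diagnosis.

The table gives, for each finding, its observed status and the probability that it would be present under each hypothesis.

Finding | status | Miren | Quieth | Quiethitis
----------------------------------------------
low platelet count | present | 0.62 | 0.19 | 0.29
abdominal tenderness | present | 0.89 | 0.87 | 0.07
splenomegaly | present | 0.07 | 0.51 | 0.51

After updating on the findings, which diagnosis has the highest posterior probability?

For each hypothesis, the unnormalized posterior weight is prior × product of the finding likelihoods:
  Miren: 0.41 × 0.62 × 0.89 × 0.07 = 0.015837
  Quieth: 0.39 × 0.19 × 0.87 × 0.51 = 0.032878
  Quiethitis: 0.20 × 0.29 × 0.07 × 0.51 = 0.0020706
The unnormalized weights sum to 0.050785.
P(Miren | evidence) ≈ 0.015837 / 0.050785 ≈ 0.312
P(Quieth | evidence) ≈ 0.032878 / 0.050785 ≈ 0.647
P(Quiethitis | evidence) ≈ 0.0020706 / 0.050785 ≈ 0.041
The largest is 0.647, so Quieth is most probable.

Quieth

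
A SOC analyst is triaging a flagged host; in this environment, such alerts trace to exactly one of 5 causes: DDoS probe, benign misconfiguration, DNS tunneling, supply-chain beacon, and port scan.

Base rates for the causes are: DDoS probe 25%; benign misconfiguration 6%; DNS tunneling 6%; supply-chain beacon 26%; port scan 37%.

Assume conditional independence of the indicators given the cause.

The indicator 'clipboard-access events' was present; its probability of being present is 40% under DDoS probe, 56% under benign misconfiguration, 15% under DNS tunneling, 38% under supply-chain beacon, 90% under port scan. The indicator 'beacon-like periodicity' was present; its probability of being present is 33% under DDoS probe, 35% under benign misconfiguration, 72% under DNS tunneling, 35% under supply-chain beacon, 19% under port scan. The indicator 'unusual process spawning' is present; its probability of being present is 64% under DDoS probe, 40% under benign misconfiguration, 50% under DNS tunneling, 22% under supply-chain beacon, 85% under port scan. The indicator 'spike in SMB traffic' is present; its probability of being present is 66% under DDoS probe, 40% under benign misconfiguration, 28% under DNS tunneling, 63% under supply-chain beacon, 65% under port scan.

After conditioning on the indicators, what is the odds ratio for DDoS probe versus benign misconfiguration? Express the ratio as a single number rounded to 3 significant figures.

7.41

The normalizing constant cancels in an odds ratio, so compute prior × likelihood for the two hypotheses only:
  DDoS probe: 0.25 × 0.40 × 0.33 × 0.64 × 0.66 = 0.013939
  benign misconfiguration: 0.06 × 0.56 × 0.35 × 0.40 × 0.40 = 0.0018816
Odds(DDoS probe : benign misconfiguration) = 0.013939 / 0.0018816 ≈ 7.41.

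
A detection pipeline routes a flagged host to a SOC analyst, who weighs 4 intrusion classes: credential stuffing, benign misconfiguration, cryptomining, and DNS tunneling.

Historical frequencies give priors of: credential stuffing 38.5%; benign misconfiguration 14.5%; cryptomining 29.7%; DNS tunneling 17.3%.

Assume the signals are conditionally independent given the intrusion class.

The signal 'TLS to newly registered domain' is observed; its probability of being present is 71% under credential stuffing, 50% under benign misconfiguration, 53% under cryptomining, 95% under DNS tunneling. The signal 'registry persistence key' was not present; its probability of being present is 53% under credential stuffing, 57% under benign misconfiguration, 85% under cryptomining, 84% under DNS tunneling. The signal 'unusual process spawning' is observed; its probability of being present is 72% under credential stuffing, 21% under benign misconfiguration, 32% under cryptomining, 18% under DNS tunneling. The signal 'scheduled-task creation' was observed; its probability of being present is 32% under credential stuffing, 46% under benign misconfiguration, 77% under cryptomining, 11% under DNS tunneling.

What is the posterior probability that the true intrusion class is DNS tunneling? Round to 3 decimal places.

Multiply each prior by the joint likelihood of the signal pattern (using 1 − P(present | H) for each absent signal):
  credential stuffing: 0.385 × 0.71 × (1 − 0.53) × 0.72 × 0.32 = 0.029601
  benign misconfiguration: 0.145 × 0.50 × (1 − 0.57) × 0.21 × 0.46 = 0.0030115
  cryptomining: 0.297 × 0.53 × (1 − 0.85) × 0.32 × 0.77 = 0.0058179
  DNS tunneling: 0.173 × 0.95 × (1 − 0.84) × 0.18 × 0.11 = 0.00052066
Marginal likelihood of the evidence = 0.038951.
P(DNS tunneling | evidence) = 0.00052066 / 0.038951 ≈ 0.013.

0.013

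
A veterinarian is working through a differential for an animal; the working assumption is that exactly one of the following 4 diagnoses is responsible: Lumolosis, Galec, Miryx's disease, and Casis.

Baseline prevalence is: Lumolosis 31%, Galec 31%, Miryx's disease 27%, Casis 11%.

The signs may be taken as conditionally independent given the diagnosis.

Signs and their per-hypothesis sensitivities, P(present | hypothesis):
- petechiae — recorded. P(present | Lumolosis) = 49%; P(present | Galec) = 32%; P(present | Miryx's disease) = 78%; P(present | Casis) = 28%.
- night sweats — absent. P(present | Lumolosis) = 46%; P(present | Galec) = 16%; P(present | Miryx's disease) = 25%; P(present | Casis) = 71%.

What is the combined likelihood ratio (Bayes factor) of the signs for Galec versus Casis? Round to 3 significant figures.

The Bayes factor is the ratio of the joint likelihoods of the sign pattern under the two hypotheses (using 1 − P(present | H) for each absent sign).
  Galec: 0.32 × (1 − 0.16) = 0.2688
  Casis: 0.28 × (1 − 0.71) = 0.0812
Bayes factor = 0.2688 / 0.0812 ≈ 3.31

3.31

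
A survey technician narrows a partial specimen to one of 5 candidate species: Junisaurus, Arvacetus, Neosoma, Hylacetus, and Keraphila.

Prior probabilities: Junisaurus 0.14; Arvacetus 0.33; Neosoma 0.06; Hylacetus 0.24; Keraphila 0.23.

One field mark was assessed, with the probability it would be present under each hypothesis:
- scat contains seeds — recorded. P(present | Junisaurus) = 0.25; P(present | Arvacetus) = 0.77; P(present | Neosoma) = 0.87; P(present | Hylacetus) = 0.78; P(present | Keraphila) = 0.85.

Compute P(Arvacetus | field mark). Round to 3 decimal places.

0.351

For each hypothesis, the unnormalized posterior weight is prior × likelihood:
  Junisaurus: 0.14 × 0.25 = 0.035
  Arvacetus: 0.33 × 0.77 = 0.2541
  Neosoma: 0.06 × 0.87 = 0.0522
  Hylacetus: 0.24 × 0.78 = 0.1872
  Keraphila: 0.23 × 0.85 = 0.1955
Normalizing constant Z = 0.035 + 0.2541 + 0.0522 + 0.1872 + 0.1955 = 0.724.
P(Arvacetus | evidence) = 0.2541 / 0.724 ≈ 0.351.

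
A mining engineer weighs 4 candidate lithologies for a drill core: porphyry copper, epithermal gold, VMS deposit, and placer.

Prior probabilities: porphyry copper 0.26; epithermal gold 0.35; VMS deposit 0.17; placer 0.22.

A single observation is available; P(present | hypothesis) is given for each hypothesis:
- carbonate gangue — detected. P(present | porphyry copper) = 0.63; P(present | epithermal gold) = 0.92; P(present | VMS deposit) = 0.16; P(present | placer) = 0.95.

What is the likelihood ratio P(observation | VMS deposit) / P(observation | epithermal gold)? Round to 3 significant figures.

The Bayes factor is the ratio of the two likelihoods.
  VMS deposit: 0.16
  epithermal gold: 0.92
Bayes factor = 0.16 / 0.92 ≈ 0.174

0.174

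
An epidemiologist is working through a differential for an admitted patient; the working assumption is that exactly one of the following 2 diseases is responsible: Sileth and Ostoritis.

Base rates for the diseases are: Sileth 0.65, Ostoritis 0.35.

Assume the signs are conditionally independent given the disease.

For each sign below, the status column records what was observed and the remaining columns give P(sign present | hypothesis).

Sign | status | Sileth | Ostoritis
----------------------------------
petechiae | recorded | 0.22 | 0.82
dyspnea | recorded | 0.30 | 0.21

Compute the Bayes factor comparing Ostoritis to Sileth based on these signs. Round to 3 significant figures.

2.61

The Bayes factor is the ratio of the joint likelihoods of the sign pattern under the two hypotheses.
  Ostoritis: 0.82 × 0.21 = 0.1722
  Sileth: 0.22 × 0.30 = 0.066
Bayes factor = 0.1722 / 0.066 ≈ 2.61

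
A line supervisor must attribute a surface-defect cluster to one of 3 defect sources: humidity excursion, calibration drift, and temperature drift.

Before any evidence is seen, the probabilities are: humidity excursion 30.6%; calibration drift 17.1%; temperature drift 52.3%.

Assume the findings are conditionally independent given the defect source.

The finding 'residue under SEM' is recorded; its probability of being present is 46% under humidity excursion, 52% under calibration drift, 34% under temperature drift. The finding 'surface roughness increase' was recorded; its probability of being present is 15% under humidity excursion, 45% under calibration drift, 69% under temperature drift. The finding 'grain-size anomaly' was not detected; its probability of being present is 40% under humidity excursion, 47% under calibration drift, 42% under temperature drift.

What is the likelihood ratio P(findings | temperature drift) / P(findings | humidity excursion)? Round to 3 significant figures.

Take the product of per-finding likelihoods under each hypothesis (using 1 − P(present | H) for each absent finding), then divide.
  temperature drift: 0.34 × 0.69 × (1 − 0.42) = 0.13607
  humidity excursion: 0.46 × 0.15 × (1 − 0.40) = 0.0414
Bayes factor = 0.13607 / 0.0414 ≈ 3.29

3.29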